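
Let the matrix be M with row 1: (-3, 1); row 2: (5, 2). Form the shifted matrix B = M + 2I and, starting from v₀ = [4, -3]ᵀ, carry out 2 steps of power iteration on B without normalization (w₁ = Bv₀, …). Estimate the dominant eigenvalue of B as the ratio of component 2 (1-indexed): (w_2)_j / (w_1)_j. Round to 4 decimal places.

-0.3750

B = M + 2I has rows (-1, 1); (5, 4)
w1 = Bv₀ = (-7, 8)
w2 = Bw1 = (15, -3)
Ratio: -3/8 = -0.3750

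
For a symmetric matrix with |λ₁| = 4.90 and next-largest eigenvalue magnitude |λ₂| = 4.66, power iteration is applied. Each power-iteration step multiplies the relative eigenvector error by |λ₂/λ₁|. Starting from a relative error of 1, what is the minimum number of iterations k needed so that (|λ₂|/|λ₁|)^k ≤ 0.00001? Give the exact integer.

|λ₂/λ₁| = 4.66/4.90 = 0.95102
Need k ≥ ln(0.00001) / ln(0.95102) = -11.5129 / -0.0502 ≈ 229.251
Smallest integer k satisfying the bound: 230

230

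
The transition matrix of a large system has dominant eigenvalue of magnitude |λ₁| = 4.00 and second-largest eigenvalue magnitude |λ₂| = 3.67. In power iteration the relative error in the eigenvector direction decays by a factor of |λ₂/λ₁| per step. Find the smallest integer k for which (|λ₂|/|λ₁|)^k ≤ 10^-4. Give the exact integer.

107

|λ₂/λ₁| = 3.67/4.00 = 0.91750
Need k ≥ ln(10^-4) / ln(0.91750) = -9.2103 / -0.0861 ≈ 106.969
Smallest integer k satisfying the bound: 107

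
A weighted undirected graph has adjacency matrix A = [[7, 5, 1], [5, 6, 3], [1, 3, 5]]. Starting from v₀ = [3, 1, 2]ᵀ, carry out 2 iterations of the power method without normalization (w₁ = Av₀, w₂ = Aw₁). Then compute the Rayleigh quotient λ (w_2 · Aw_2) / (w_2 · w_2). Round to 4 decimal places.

λ ≈ 12.5580

w1 = Av₀ = (7·3 + 5·1 + 1·2; 5·3 + 6·1 + 3·2; 1·3 + 3·1 + 5·2) = (28, 27, 16)
w2 = Aw1 = (7·28 + 5·27 + 1·16; 5·28 + 6·27 + 3·16; 1·28 + 3·27 + 5·16) = (347, 350, 189)
Aw2 = (4368, 4402, 2342)
w2·Aw2 = 347·4368 + 350·4402 + 189·2342 = 3499034; w2·w2 = 347·347 + 350·350 + 189·189 = 278630
λ ≈ 3499034/278630 = 12.5580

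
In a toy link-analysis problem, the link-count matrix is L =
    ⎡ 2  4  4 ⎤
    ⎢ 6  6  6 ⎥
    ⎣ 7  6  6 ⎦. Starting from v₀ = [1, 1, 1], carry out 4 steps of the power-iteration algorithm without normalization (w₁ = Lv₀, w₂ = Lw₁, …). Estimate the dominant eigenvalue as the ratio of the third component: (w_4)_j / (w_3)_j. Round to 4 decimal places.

15.7697

w1 = Lv₀ = (2·1 + 4·1 + 4·1; 6·1 + 6·1 + 6·1; 7·1 + 6·1 + 6·1) = (10, 18, 19)
w2 = Lw1 = (2·10 + 4·18 + 4·19; 6·10 + 6·18 + 6·19; 7·10 + 6·18 + 6·19) = (168, 282, 292)
w3 = Lw2 = (2632, 4452, 4620)
w4 = Lw3 = (41552, 70224, 72856)
Ratio at component: 72856 / 4620 = 15.7697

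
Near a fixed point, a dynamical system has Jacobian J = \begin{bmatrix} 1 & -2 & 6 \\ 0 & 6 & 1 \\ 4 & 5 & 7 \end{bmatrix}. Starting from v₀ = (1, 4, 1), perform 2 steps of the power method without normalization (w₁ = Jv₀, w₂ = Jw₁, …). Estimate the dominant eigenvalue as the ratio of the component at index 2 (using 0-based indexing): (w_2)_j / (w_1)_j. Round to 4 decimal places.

λ ≈ 10.9032

w1 = Jv₀ = (1·1 + (-2)·4 + 6·1; 0·1 + 6·4 + 1·1; 4·1 + 5·4 + 7·1) = (-1, 25, 31)
w2 = Jw1 = (1·(-1) + (-2)·25 + 6·31; 0·(-1) + 6·25 + 1·31; 4·(-1) + 5·25 + 7·31) = (135, 181, 338)
Ratio at component: 338 / 31 = 10.9032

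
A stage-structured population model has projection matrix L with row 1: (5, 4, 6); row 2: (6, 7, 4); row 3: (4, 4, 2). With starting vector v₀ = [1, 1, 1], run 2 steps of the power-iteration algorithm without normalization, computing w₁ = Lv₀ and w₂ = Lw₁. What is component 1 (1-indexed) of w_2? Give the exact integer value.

203

w1 = Lv₀ = (5·1 + 4·1 + 6·1; 6·1 + 7·1 + 4·1; 4·1 + 4·1 + 2·1) = (15, 17, 10)
w2 = Lw1 = (5·15 + 4·17 + 6·10; 6·15 + 7·17 + 4·10; 4·15 + 4·17 + 2·10) = (203, 249, 148)
The requested component of w2 is 203.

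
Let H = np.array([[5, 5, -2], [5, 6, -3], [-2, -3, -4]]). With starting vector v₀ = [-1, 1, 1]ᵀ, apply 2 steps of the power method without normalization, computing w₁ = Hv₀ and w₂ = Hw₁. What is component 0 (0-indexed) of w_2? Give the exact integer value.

w1 = Hv₀ = (-2, -2, -5)
w2 = Hw1 = (-10, -7, 30)
The requested component of w2 is -10.

-10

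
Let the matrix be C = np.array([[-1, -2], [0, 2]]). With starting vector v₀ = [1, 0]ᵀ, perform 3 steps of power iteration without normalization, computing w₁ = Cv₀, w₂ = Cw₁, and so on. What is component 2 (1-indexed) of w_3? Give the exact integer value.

0

w1 = Cv₀ = ((-1)·1 + (-2)·0; 0·1 + 2·0) = (-1, 0)
w2 = Cw1 = ((-1)·(-1) + (-2)·0; 0·(-1) + 2·0) = (1, 0)
w3 = Cw2 = (-1, 0)
The requested component of w3 is 0.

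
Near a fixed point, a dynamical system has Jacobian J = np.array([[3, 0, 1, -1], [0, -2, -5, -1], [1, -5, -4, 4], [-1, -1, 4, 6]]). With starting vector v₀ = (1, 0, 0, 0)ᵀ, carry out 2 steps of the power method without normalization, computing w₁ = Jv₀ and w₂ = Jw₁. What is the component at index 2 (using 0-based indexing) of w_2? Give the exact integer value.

w1 = Jv₀ = (3, 0, 1, -1)
w2 = Jw1 = (11, -4, -5, -5)
The requested component of w2 is -5.

-5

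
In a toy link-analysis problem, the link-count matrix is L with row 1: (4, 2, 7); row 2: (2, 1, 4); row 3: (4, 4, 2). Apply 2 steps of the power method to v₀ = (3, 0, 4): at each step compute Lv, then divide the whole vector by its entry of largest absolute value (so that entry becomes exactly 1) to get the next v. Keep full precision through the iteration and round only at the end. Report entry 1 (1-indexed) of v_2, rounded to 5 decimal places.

Lv0 = (40.000000, 22.000000, 20.000000); divide by 40.000000 → v1 = (1.000000, 0.550000, 0.500000)
Lv1 = (8.600000, 4.550000, 7.200000); divide by 8.600000 → v2 = (1.000000, 0.529070, 0.837209)
Requested entry of v2: 344/344 = 1.00000

1.00000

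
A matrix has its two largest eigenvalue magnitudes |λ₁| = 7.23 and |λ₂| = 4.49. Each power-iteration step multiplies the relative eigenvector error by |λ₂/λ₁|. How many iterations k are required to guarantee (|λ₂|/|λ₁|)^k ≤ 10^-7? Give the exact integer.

34

|λ₂/λ₁| = 4.49/7.23 = 0.62102
Need k ≥ ln(10^-7) / ln(0.62102) = -16.1181 / -0.4764 ≈ 33.834
Smallest integer k satisfying the bound: 34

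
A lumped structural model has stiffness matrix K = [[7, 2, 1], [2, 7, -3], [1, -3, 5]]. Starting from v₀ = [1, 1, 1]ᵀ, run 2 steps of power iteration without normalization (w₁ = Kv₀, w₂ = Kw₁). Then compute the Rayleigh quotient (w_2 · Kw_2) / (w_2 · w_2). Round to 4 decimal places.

λ ≈ 8.6747

w1 = Kv₀ = (10, 6, 3)
w2 = Kw1 = (85, 53, 7)
Kw2 = (708, 520, -39)
w2·Kw2 = 85·708 + 53·520 + 7·(-39) = 87467; w2·w2 = 85·85 + 53·53 + 7·7 = 10083
λ ≈ 87467/10083 = 8.6747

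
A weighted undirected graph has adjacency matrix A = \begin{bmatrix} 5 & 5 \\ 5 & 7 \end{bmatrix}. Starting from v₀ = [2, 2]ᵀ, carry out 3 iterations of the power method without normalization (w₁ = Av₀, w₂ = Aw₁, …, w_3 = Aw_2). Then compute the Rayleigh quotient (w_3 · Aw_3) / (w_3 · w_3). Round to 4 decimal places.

w1 = Av₀ = (20, 24)
w2 = Aw1 = (220, 268)
w3 = Aw2 = (2440, 2976)
Aw3 = (27080, 33032)
w3·Aw3 = 2440·27080 + 2976·33032 = 164378432; w3·w3 = 2440·2440 + 2976·2976 = 14810176
λ ≈ 164378432/14810176 = 11.0990

11.0990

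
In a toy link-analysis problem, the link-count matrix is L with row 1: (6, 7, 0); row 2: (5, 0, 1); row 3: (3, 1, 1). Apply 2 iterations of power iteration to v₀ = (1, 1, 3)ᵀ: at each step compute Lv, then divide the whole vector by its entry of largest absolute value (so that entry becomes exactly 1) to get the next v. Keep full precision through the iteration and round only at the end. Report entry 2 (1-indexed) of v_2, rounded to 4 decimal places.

0.5373

Lv0 = (13.00000, 8.00000, 7.00000); divide by 13.00000 → v1 = (1.00000, 0.61538, 0.53846)
Lv1 = (10.30769, 5.53846, 4.15385); divide by 10.30769 → v2 = (1.00000, 0.53731, 0.40299)
Requested entry of v2: 72/134 = 0.5373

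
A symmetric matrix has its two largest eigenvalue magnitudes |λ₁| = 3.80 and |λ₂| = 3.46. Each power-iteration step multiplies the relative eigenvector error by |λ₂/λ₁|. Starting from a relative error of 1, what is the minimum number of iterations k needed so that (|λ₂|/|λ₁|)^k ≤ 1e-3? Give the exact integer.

|λ₂/λ₁| = 3.46/3.80 = 0.91053
Need k ≥ ln(1e-3) / ln(0.91053) = -6.9078 / -0.0937 ≈ 73.696
Smallest integer k satisfying the bound: 74

74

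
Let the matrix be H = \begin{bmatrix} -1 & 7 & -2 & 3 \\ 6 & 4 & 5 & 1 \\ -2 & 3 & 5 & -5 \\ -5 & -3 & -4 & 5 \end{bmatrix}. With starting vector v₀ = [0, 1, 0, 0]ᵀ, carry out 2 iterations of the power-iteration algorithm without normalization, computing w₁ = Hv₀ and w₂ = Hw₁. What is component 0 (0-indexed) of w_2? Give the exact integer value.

w1 = Hv₀ = (7, 4, 3, -3)
w2 = Hw1 = (6, 70, 28, -74)
The requested component of w2 is 6.

6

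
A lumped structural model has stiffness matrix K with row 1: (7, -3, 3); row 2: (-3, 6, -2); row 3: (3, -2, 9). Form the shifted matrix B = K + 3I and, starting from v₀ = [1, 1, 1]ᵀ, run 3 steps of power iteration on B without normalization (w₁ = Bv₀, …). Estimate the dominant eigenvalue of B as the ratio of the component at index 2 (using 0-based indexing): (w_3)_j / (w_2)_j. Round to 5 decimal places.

14.36517

B = K + 3I has rows (10, -3, 3); (-3, 9, -2); (3, -2, 12)
w1 = Bv₀ = (10, 4, 13)
w2 = Bw1 = (127, -20, 178)
w3 = Bw2 = (1864, -917, 2557)
Ratio: 2557/178 = 14.36517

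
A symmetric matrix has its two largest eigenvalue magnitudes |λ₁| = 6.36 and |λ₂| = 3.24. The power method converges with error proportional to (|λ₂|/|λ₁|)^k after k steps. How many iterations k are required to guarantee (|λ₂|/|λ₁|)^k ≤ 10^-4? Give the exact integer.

|λ₂/λ₁| = 3.24/6.36 = 0.50943
Need k ≥ ln(10^-4) / ln(0.50943) = -9.2103 / -0.6745 ≈ 13.656
Smallest integer k satisfying the bound: 14

14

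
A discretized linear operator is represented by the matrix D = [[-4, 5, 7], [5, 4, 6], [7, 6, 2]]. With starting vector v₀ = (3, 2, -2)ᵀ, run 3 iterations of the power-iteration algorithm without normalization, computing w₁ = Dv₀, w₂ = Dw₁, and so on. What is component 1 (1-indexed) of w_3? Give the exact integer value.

-514

w1 = Dv₀ = (-16, 11, 29)
w2 = Dw1 = (322, 138, 12)
w3 = Dw2 = (-514, 2234, 3106)
The requested component of w3 is -514.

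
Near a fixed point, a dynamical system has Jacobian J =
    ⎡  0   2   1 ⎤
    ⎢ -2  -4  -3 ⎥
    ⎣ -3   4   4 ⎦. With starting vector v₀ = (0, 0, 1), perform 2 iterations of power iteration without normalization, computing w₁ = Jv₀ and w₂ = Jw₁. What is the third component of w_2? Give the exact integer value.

1

w1 = Jv₀ = (0·0 + 2·0 + 1·1; (-2)·0 + (-4)·0 + (-3)·1; (-3)·0 + 4·0 + 4·1) = (1, -3, 4)
w2 = Jw1 = (0·1 + 2·(-3) + 1·4; (-2)·1 + (-4)·(-3) + (-3)·4; (-3)·1 + 4·(-3) + 4·4) = (-2, -2, 1)
The requested component of w2 is 1.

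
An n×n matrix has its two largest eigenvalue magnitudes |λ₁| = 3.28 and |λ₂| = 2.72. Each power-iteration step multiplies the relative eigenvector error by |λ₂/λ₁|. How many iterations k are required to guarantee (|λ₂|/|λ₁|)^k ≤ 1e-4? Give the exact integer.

50

|λ₂/λ₁| = 2.72/3.28 = 0.82927
Need k ≥ ln(1e-4) / ln(0.82927) = -9.2103 / -0.1872 ≈ 49.198
Smallest integer k satisfying the bound: 50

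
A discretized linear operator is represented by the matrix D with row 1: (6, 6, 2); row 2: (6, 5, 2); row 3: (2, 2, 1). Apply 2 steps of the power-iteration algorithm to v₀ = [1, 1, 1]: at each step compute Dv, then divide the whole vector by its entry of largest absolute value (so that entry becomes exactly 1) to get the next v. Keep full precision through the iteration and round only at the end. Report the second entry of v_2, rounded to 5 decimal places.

0.92442

Dv0 = (14.000000, 13.000000, 5.000000); divide by 14.000000 → v1 = (1.000000, 0.928571, 0.357143)
Dv1 = (12.285714, 11.357143, 4.214286); divide by 12.285714 → v2 = (1.000000, 0.924419, 0.343023)
Requested entry of v2: 159/172 = 0.92442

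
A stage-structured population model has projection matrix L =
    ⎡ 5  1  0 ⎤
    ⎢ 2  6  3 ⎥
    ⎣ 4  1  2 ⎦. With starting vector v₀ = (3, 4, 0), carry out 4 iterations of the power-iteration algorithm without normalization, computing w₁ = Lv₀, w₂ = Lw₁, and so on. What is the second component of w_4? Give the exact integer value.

18468

w1 = Lv₀ = (5·3 + 1·4 + 0·0; 2·3 + 6·4 + 3·0; 4·3 + 1·4 + 2·0) = (19, 30, 16)
w2 = Lw1 = (5·19 + 1·30 + 0·16; 2·19 + 6·30 + 3·16; 4·19 + 1·30 + 2·16) = (125, 266, 138)
w3 = Lw2 = (891, 2260, 1042)
w4 = Lw3 = (6715, 18468, 7908)
The requested component of w4 is 18468.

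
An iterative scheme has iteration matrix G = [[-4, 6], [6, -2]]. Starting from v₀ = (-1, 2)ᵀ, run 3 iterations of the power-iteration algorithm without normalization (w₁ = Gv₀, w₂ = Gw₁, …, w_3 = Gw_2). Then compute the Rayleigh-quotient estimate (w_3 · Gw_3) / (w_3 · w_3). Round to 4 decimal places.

λ ≈ -9.0794

w1 = Gv₀ = (16, -10)
w2 = Gw1 = (-124, 116)
w3 = Gw2 = (1192, -976)
Gw3 = (-10624, 9104)
w3·Gw3 = 1192·(-10624) + (-976)·9104 = -21549312; w3·w3 = 1192·1192 + (-976)·(-976) = 2373440
λ ≈ -21549312/2373440 = -9.0794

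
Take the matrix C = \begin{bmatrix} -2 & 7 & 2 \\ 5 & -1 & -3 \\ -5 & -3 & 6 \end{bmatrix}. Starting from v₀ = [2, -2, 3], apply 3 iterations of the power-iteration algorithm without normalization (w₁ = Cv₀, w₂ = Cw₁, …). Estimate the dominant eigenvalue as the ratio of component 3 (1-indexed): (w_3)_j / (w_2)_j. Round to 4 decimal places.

w1 = Cv₀ = ((-2)·2 + 7·(-2) + 2·3; 5·2 + (-1)·(-2) + (-3)·3; (-5)·2 + (-3)·(-2) + 6·3) = (-12, 3, 14)
w2 = Cw1 = ((-2)·(-12) + 7·3 + 2·14; 5·(-12) + (-1)·3 + (-3)·14; (-5)·(-12) + (-3)·3 + 6·14) = (73, -105, 135)
w3 = Cw2 = (-611, 65, 760)
Ratio at component: 760 / 135 = 5.6296

λ ≈ 5.6296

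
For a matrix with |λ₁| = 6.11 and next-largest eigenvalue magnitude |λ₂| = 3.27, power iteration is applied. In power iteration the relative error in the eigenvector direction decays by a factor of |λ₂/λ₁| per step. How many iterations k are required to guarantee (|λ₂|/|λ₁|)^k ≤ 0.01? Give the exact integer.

|λ₂/λ₁| = 3.27/6.11 = 0.53519
Need k ≥ ln(0.01) / ln(0.53519) = -4.6052 / -0.6251 ≈ 7.367
Smallest integer k satisfying the bound: 8

8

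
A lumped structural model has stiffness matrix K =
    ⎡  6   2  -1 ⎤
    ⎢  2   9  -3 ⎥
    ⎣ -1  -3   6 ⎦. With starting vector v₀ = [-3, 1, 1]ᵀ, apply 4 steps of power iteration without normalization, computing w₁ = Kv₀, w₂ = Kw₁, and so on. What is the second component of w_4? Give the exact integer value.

-10943

w1 = Kv₀ = (6·(-3) + 2·1 + (-1)·1; 2·(-3) + 9·1 + (-3)·1; (-1)·(-3) + (-3)·1 + 6·1) = (-17, 0, 6)
w2 = Kw1 = (6·(-17) + 2·0 + (-1)·6; 2·(-17) + 9·0 + (-3)·6; (-1)·(-17) + (-3)·0 + 6·6) = (-108, -52, 53)
w3 = Kw2 = (-805, -843, 582)
w4 = Kw3 = (-7098, -10943, 6826)
The requested component of w4 is -10943.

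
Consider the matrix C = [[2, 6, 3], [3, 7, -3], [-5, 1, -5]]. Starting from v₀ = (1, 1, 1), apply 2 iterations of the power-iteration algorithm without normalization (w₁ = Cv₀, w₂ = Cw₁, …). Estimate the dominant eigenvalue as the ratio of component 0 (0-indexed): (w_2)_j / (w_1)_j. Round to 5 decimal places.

w1 = Cv₀ = (2·1 + 6·1 + 3·1; 3·1 + 7·1 + (-3)·1; (-5)·1 + 1·1 + (-5)·1) = (11, 7, -9)
w2 = Cw1 = (2·11 + 6·7 + 3·(-9); 3·11 + 7·7 + (-3)·(-9); (-5)·11 + 1·7 + (-5)·(-9)) = (37, 109, -3)
Ratio at component: 37 / 11 = 3.36364

3.36364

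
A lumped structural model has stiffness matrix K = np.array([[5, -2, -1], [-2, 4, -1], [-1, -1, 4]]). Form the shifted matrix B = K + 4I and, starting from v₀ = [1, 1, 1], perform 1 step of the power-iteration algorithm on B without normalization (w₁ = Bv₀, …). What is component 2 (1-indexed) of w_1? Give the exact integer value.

5

B = K + 4I has rows (9, -2, -1); (-2, 8, -1); (-1, -1, 8)
w1 = Bv₀ = (9·1 + (-2)·1 + (-1)·1; (-2)·1 + 8·1 + (-1)·1; (-1)·1 + (-1)·1 + 8·1) = (6, 5, 6)
Requested component of w1: 5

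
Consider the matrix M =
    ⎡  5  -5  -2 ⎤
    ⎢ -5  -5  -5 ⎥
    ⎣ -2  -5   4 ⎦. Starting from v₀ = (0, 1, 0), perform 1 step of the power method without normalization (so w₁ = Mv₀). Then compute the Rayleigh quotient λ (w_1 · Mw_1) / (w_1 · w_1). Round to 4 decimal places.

w1 = Mv₀ = (5·0 + (-5)·1 + (-2)·0; (-5)·0 + (-5)·1 + (-5)·0; (-2)·0 + (-5)·1 + 4·0) = (-5, -5, -5)
Mw1 = (10, 75, 15)
w1·Mw1 = (-5)·10 + (-5)·75 + (-5)·15 = -500; w1·w1 = (-5)·(-5) + (-5)·(-5) + (-5)·(-5) = 75
λ ≈ -500/75 = -6.6667

-6.6667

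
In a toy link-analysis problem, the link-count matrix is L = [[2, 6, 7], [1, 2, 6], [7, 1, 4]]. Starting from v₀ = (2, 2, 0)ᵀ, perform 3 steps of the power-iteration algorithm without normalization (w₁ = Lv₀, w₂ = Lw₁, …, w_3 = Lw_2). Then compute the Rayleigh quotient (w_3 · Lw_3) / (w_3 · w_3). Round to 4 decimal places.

12.2212

w1 = Lv₀ = (2·2 + 6·2 + 7·0; 1·2 + 2·2 + 6·0; 7·2 + 1·2 + 4·0) = (16, 6, 16)
w2 = Lw1 = (2·16 + 6·6 + 7·16; 1·16 + 2·6 + 6·16; 7·16 + 1·6 + 4·16) = (180, 124, 182)
w3 = Lw2 = (2378, 1520, 2112)
Lw3 = (28660, 18090, 26614)
w3·Lw3 = 2378·28660 + 1520·18090 + 2112·26614 = 151859048; w3·w3 = 2378·2378 + 1520·1520 + 2112·2112 = 12425828
λ ≈ 151859048/12425828 = 12.2212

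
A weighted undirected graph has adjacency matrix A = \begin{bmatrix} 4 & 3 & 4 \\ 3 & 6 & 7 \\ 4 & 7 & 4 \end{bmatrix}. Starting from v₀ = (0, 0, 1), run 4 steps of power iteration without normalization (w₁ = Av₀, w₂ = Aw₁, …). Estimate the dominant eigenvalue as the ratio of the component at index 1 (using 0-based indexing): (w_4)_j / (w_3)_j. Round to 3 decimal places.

w1 = Av₀ = (4, 7, 4)
w2 = Aw1 = (53, 82, 81)
w3 = Aw2 = (782, 1218, 1110)
w4 = Aw3 = (11222, 17424, 16094)
Ratio at component: 17424 / 1218 = 14.305

14.305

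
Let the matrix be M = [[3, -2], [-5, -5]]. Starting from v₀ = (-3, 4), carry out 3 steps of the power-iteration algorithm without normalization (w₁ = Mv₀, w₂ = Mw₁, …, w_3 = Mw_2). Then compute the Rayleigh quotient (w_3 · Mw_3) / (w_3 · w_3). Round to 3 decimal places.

w1 = Mv₀ = (-17, -5)
w2 = Mw1 = (-41, 110)
w3 = Mw2 = (-343, -345)
Mw3 = (-339, 3440)
w3·Mw3 = (-343)·(-339) + (-345)·3440 = -1070523; w3·w3 = (-343)·(-343) + (-345)·(-345) = 236674
λ ≈ -1070523/236674 = -4.523

-4.523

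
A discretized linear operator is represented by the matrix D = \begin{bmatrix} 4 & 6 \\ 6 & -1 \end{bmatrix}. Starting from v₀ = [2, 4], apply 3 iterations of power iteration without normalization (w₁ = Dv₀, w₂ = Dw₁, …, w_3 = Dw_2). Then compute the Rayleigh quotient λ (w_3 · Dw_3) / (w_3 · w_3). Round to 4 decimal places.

w1 = Dv₀ = (4·2 + 6·4; 6·2 + (-1)·4) = (32, 8)
w2 = Dw1 = (4·32 + 6·8; 6·32 + (-1)·8) = (176, 184)
w3 = Dw2 = (1808, 872)
Dw3 = (12464, 9976)
w3·Dw3 = 1808·12464 + 872·9976 = 31233984; w3·w3 = 1808·1808 + 872·872 = 4029248
λ ≈ 31233984/4029248 = 7.7518

7.7518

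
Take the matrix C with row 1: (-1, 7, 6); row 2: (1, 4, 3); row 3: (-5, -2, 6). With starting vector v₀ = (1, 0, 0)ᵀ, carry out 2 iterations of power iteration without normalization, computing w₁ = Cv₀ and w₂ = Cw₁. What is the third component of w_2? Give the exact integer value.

w1 = Cv₀ = ((-1)·1 + 7·0 + 6·0; 1·1 + 4·0 + 3·0; (-5)·1 + (-2)·0 + 6·0) = (-1, 1, -5)
w2 = Cw1 = ((-1)·(-1) + 7·1 + 6·(-5); 1·(-1) + 4·1 + 3·(-5); (-5)·(-1) + (-2)·1 + 6·(-5)) = (-22, -12, -27)
The requested component of w2 is -27.

-27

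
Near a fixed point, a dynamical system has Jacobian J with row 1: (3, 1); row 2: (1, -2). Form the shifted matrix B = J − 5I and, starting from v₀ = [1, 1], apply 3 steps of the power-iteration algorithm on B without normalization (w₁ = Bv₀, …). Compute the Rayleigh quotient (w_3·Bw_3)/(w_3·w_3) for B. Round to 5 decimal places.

-7.18963

B = J − 5I has rows (-2, 1); (1, -7)
w1 = Bv₀ = (-1, -6)
w2 = Bw1 = (-4, 41)
w3 = Bw2 = (49, -291)
Bw3 = (-389, 2086)
w3·Bw3 = -626087; w3·w3 = 87082; μ ≈ -626087/87082 = -7.18963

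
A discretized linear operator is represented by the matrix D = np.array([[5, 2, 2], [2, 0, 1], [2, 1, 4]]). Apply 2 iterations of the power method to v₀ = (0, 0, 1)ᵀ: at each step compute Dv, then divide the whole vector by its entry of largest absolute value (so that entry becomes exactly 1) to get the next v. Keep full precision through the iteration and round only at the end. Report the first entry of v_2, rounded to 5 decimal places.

Dv0 = (2.000000, 1.000000, 4.000000); divide by 4.000000 → v1 = (0.500000, 0.250000, 1.000000)
Dv1 = (5.000000, 2.000000, 5.250000); divide by 5.250000 → v2 = (0.952381, 0.380952, 1.000000)
Requested entry of v2: 20/21 = 0.95238

0.95238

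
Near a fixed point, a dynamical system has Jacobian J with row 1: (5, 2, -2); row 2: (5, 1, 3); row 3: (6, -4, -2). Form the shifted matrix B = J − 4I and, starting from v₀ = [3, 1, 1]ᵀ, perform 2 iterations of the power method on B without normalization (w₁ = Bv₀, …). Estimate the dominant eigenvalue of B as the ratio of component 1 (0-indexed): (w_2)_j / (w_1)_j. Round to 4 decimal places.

μ ≈ -0.4000

B = J − 4I has rows (1, 2, -2); (5, -3, 3); (6, -4, -6)
w1 = Bv₀ = (3, 15, 8)
w2 = Bw1 = (17, -6, -90)
Ratio: -6/15 = -0.4000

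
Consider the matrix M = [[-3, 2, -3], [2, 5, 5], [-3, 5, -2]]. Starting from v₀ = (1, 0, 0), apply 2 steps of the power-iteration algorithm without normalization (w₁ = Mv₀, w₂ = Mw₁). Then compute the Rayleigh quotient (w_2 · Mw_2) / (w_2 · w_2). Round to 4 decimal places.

λ ≈ -7.4106

w1 = Mv₀ = (-3, 2, -3)
w2 = Mw1 = (22, -11, 25)
Mw2 = (-163, 114, -171)
w2·Mw2 = 22·(-163) + (-11)·114 + 25·(-171) = -9115; w2·w2 = 22·22 + (-11)·(-11) + 25·25 = 1230
λ ≈ -9115/1230 = -7.4106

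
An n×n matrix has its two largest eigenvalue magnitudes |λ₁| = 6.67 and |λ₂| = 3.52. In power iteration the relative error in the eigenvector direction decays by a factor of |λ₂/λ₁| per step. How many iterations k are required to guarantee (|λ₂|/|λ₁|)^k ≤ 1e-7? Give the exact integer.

|λ₂/λ₁| = 3.52/6.67 = 0.52774
Need k ≥ ln(1e-7) / ln(0.52774) = -16.1181 / -0.6392 ≈ 25.218
Smallest integer k satisfying the bound: 26

26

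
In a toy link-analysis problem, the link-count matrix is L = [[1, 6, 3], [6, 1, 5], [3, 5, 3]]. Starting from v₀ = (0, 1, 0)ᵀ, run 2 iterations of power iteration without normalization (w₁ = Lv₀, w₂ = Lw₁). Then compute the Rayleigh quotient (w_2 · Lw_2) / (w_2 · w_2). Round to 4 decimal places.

w1 = Lv₀ = (6, 1, 5)
w2 = Lw1 = (27, 62, 38)
Lw2 = (513, 414, 505)
w2·Lw2 = 27·513 + 62·414 + 38·505 = 58709; w2·w2 = 27·27 + 62·62 + 38·38 = 6017
λ ≈ 58709/6017 = 9.7572

λ ≈ 9.7572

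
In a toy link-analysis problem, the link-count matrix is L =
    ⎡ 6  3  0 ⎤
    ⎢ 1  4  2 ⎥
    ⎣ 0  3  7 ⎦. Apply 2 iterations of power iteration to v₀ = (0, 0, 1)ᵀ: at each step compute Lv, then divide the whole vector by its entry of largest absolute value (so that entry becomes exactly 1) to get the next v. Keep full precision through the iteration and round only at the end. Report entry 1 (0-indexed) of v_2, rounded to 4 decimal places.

Lv0 = (0.00000, 2.00000, 7.00000); divide by 7.00000 → v1 = (0.00000, 0.28571, 1.00000)
Lv1 = (0.85714, 3.14286, 7.85714); divide by 7.85714 → v2 = (0.10909, 0.40000, 1.00000)
Requested entry of v2: 22/55 = 0.4000

0.4000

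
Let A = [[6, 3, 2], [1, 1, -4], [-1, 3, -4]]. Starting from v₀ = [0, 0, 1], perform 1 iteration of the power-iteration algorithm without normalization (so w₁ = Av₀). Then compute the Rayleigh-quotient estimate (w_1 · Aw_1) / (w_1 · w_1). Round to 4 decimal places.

w1 = Av₀ = (2, -4, -4)
Aw1 = (-8, 14, 2)
w1·Aw1 = 2·(-8) + (-4)·14 + (-4)·2 = -80; w1·w1 = 2·2 + (-4)·(-4) + (-4)·(-4) = 36
λ ≈ -80/36 = -2.2222

λ ≈ -2.2222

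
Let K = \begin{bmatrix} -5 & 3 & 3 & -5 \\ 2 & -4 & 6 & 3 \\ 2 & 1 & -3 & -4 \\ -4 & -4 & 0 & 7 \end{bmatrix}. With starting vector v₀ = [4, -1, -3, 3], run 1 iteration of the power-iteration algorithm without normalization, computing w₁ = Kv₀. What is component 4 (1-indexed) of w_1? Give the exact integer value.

9

w1 = Kv₀ = ((-5)·4 + 3·(-1) + 3·(-3) + (-5)·3; 2·4 + (-4)·(-1) + 6·(-3) + 3·3; 2·4 + 1·(-1) + (-3)·(-3) + (-4)·3; (-4)·4 + (-4)·(-1) + 0·(-3) + 7·3) = (-47, 3, 4, 9)
The requested component of w1 is 9.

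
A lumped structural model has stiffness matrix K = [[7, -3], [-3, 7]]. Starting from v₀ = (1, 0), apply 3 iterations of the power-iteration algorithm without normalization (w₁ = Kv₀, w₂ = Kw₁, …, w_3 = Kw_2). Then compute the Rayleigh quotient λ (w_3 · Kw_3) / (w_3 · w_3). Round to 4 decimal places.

w1 = Kv₀ = (7·1 + (-3)·0; (-3)·1 + 7·0) = (7, -3)
w2 = Kw1 = (7·7 + (-3)·(-3); (-3)·7 + 7·(-3)) = (58, -42)
w3 = Kw2 = (532, -468)
Kw3 = (5128, -4872)
w3·Kw3 = 532·5128 + (-468)·(-4872) = 5008192; w3·w3 = 532·532 + (-468)·(-468) = 502048
λ ≈ 5008192/502048 = 9.9755

9.9755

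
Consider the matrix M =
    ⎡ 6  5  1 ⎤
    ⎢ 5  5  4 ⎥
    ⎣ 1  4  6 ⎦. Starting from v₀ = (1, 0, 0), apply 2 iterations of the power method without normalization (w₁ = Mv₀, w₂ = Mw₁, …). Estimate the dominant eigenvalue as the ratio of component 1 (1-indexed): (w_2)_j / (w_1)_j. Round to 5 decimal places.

λ ≈ 10.33333

w1 = Mv₀ = (6·1 + 5·0 + 1·0; 5·1 + 5·0 + 4·0; 1·1 + 4·0 + 6·0) = (6, 5, 1)
w2 = Mw1 = (6·6 + 5·5 + 1·1; 5·6 + 5·5 + 4·1; 1·6 + 4·5 + 6·1) = (62, 59, 32)
Ratio at component: 62 / 6 = 10.33333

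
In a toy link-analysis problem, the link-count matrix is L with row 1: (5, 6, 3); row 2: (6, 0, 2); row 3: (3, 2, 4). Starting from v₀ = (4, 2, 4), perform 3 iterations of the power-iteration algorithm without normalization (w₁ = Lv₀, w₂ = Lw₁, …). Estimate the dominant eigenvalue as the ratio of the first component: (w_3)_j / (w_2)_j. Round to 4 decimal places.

10.7874

w1 = Lv₀ = (44, 32, 32)
w2 = Lw1 = (508, 328, 324)
w3 = Lw2 = (5480, 3696, 3476)
Ratio at component: 5480 / 508 = 10.7874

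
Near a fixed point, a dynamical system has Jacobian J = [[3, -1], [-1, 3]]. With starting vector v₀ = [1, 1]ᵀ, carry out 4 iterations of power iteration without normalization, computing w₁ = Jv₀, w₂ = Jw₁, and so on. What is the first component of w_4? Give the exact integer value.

w1 = Jv₀ = (3·1 + (-1)·1; (-1)·1 + 3·1) = (2, 2)
w2 = Jw1 = (3·2 + (-1)·2; (-1)·2 + 3·2) = (4, 4)
w3 = Jw2 = (8, 8)
w4 = Jw3 = (16, 16)
The requested component of w4 is 16.

16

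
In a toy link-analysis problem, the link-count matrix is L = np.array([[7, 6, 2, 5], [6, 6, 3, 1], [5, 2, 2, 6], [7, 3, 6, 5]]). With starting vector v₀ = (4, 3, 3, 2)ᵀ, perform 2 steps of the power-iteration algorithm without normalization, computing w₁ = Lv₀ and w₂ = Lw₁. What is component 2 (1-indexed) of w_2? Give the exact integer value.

w1 = Lv₀ = (7·4 + 6·3 + 2·3 + 5·2; 6·4 + 6·3 + 3·3 + 1·2; 5·4 + 2·3 + 2·3 + 6·2; 7·4 + 3·3 + 6·3 + 5·2) = (62, 53, 44, 65)
w2 = Lw1 = (7·62 + 6·53 + 2·44 + 5·65; 6·62 + 6·53 + 3·44 + 1·65; 5·62 + 2·53 + 2·44 + 6·65; 7·62 + 3·53 + 6·44 + 5·65) = (1165, 887, 894, 1182)
The requested component of w2 is 887.

887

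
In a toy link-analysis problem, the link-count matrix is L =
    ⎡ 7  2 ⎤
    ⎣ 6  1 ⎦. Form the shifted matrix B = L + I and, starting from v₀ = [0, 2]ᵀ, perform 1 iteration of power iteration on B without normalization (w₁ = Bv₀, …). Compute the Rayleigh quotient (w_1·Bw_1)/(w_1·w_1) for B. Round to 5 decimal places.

9.00000

B = L + I has rows (8, 2); (6, 2)
w1 = Bv₀ = (4, 4)
Bw1 = (40, 32)
w1·Bw1 = 288; w1·w1 = 32; μ ≈ 288/32 = 9.00000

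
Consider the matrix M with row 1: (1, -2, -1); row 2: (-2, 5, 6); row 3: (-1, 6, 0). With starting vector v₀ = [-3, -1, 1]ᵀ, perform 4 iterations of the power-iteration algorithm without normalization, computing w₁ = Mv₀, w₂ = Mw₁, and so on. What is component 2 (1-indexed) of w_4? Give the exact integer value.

w1 = Mv₀ = (-2, 7, -3)
w2 = Mw1 = (-13, 21, 44)
w3 = Mw2 = (-99, 395, 139)
w4 = Mw3 = (-1028, 3007, 2469)
The requested component of w4 is 3007.

3007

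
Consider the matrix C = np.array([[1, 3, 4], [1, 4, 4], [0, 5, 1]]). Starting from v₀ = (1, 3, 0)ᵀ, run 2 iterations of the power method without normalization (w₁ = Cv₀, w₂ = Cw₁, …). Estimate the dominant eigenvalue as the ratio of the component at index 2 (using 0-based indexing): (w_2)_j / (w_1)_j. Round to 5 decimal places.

λ ≈ 5.33333

w1 = Cv₀ = (10, 13, 15)
w2 = Cw1 = (109, 122, 80)
Ratio at component: 80 / 15 = 5.33333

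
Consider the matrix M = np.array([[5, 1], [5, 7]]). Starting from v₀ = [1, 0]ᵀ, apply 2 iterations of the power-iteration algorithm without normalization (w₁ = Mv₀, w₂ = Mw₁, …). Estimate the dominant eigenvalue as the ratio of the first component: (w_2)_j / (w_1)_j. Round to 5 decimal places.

w1 = Mv₀ = (5, 5)
w2 = Mw1 = (30, 60)
Ratio at component: 30 / 5 = 6.00000

λ ≈ 6.00000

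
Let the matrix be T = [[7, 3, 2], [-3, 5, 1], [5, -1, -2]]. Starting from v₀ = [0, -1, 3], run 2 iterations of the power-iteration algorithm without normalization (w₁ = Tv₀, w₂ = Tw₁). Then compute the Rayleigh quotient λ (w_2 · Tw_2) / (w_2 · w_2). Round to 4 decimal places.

1.9113

w1 = Tv₀ = (7·0 + 3·(-1) + 2·3; (-3)·0 + 5·(-1) + 1·3; 5·0 + (-1)·(-1) + (-2)·3) = (3, -2, -5)
w2 = Tw1 = (7·3 + 3·(-2) + 2·(-5); (-3)·3 + 5·(-2) + 1·(-5); 5·3 + (-1)·(-2) + (-2)·(-5)) = (5, -24, 27)
Tw2 = (17, -108, -5)
w2·Tw2 = 5·17 + (-24)·(-108) + 27·(-5) = 2542; w2·w2 = 5·5 + (-24)·(-24) + 27·27 = 1330
λ ≈ 2542/1330 = 1.9113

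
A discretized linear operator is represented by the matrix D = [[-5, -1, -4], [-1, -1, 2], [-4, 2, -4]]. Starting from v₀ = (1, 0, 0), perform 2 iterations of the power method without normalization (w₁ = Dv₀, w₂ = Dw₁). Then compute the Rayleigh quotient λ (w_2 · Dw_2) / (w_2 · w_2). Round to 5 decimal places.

-8.54172

w1 = Dv₀ = ((-5)·1 + (-1)·0 + (-4)·0; (-1)·1 + (-1)·0 + 2·0; (-4)·1 + 2·0 + (-4)·0) = (-5, -1, -4)
w2 = Dw1 = ((-5)·(-5) + (-1)·(-1) + (-4)·(-4); (-1)·(-5) + (-1)·(-1) + 2·(-4); (-4)·(-5) + 2·(-1) + (-4)·(-4)) = (42, -2, 34)
Dw2 = (-344, 28, -308)
w2·Dw2 = 42·(-344) + (-2)·28 + 34·(-308) = -24976; w2·w2 = 42·42 + (-2)·(-2) + 34·34 = 2924
λ ≈ -24976/2924 = -8.54172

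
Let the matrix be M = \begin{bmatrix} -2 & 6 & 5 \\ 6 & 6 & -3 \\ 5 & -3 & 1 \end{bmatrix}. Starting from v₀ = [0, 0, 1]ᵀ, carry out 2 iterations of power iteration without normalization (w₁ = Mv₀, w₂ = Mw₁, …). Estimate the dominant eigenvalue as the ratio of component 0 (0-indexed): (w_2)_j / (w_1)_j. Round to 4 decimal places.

w1 = Mv₀ = (5, -3, 1)
w2 = Mw1 = (-23, 9, 35)
Ratio at component: -23 / 5 = -4.6000

λ ≈ -4.6000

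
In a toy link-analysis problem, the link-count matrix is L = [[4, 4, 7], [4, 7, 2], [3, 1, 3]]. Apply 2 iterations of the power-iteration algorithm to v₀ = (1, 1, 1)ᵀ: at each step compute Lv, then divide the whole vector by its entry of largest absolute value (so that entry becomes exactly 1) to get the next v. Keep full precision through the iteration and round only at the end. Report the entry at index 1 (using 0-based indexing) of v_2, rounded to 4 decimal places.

Lv0 = (15.00000, 13.00000, 7.00000); divide by 15.00000 → v1 = (1.00000, 0.86667, 0.46667)
Lv1 = (10.73333, 11.00000, 5.26667); divide by 11.00000 → v2 = (0.97576, 1.00000, 0.47879)
Requested entry of v2: 165/165 = 1.0000

1.0000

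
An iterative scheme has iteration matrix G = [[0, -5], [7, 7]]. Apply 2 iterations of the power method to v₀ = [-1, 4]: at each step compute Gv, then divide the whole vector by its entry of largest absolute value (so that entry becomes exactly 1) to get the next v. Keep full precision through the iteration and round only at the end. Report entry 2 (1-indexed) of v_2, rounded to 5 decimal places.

Gv0 = (-20.000000, 21.000000); divide by 21.000000 → v1 = (-0.952381, 1.000000)
Gv1 = (-5.000000, 0.333333); divide by -5.000000 → v2 = (1.000000, -0.066667)
Requested entry of v2: 7/-105 = -0.06667

-0.06667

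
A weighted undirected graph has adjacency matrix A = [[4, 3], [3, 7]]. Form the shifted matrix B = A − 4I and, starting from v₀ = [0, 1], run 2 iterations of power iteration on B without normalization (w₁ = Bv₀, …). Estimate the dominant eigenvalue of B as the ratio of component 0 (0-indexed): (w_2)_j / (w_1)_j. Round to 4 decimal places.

μ ≈ 3.0000

B = A − 4I has rows (0, 3); (3, 3)
w1 = Bv₀ = (0·0 + 3·1; 3·0 + 3·1) = (3, 3)
w2 = Bw1 = (0·3 + 3·3; 3·3 + 3·3) = (9, 18)
Ratio: 9/3 = 3.0000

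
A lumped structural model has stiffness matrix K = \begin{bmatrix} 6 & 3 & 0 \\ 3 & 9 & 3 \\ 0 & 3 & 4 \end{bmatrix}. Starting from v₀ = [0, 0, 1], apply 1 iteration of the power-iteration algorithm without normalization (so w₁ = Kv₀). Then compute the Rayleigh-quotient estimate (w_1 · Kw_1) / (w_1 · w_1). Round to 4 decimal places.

8.6800

w1 = Kv₀ = (6·0 + 3·0 + 0·1; 3·0 + 9·0 + 3·1; 0·0 + 3·0 + 4·1) = (0, 3, 4)
Kw1 = (9, 39, 25)
w1·Kw1 = 0·9 + 3·39 + 4·25 = 217; w1·w1 = 0·0 + 3·3 + 4·4 = 25
λ ≈ 217/25 = 8.6800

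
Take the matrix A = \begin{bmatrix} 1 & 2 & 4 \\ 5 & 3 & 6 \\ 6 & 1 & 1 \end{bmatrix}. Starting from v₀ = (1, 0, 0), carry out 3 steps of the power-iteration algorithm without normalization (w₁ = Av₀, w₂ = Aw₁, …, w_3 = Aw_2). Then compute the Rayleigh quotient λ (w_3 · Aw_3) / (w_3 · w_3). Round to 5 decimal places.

λ ≈ 8.87993

w1 = Av₀ = (1·1 + 2·0 + 4·0; 5·1 + 3·0 + 6·0; 6·1 + 1·0 + 1·0) = (1, 5, 6)
w2 = Aw1 = (1·1 + 2·5 + 4·6; 5·1 + 3·5 + 6·6; 6·1 + 1·5 + 1·6) = (35, 56, 17)
w3 = Aw2 = (215, 445, 283)
Aw3 = (2237, 4108, 2018)
w3·Aw3 = 215·2237 + 445·4108 + 283·2018 = 2880109; w3·w3 = 215·215 + 445·445 + 283·283 = 324339
λ ≈ 2880109/324339 = 8.87993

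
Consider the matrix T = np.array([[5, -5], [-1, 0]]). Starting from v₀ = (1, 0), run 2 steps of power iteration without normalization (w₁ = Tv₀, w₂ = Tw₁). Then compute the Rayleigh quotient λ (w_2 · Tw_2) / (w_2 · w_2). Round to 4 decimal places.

5.8378

w1 = Tv₀ = (5, -1)
w2 = Tw1 = (30, -5)
Tw2 = (175, -30)
w2·Tw2 = 30·175 + (-5)·(-30) = 5400; w2·w2 = 30·30 + (-5)·(-5) = 925
λ ≈ 5400/925 = 5.8378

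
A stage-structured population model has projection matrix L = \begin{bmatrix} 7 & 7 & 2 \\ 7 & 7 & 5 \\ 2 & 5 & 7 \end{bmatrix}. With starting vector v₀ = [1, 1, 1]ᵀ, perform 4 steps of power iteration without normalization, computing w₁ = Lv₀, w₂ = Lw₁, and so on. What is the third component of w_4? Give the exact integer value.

w1 = Lv₀ = (7·1 + 7·1 + 2·1; 7·1 + 7·1 + 5·1; 2·1 + 5·1 + 7·1) = (16, 19, 14)
w2 = Lw1 = (7·16 + 7·19 + 2·14; 7·16 + 7·19 + 5·14; 2·16 + 5·19 + 7·14) = (273, 315, 225)
w3 = Lw2 = (4566, 5241, 3696)
w4 = Lw3 = (76041, 87129, 61209)
The requested component of w4 is 61209.

61209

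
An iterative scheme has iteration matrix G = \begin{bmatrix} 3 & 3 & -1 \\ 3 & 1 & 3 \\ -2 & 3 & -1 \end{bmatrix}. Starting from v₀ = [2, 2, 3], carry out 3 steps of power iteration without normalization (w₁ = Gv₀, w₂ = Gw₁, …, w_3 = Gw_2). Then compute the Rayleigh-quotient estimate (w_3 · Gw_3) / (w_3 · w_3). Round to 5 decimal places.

λ ≈ 4.35297

w1 = Gv₀ = (3·2 + 3·2 + (-1)·3; 3·2 + 1·2 + 3·3; (-2)·2 + 3·2 + (-1)·3) = (9, 17, -1)
w2 = Gw1 = (3·9 + 3·17 + (-1)·(-1); 3·9 + 1·17 + 3·(-1); (-2)·9 + 3·17 + (-1)·(-1)) = (79, 41, 34)
w3 = Gw2 = (326, 380, -69)
Gw3 = (2187, 1151, 557)
w3·Gw3 = 326·2187 + 380·1151 + (-69)·557 = 1111909; w3·w3 = 326·326 + 380·380 + (-69)·(-69) = 255437
λ ≈ 1111909/255437 = 4.35297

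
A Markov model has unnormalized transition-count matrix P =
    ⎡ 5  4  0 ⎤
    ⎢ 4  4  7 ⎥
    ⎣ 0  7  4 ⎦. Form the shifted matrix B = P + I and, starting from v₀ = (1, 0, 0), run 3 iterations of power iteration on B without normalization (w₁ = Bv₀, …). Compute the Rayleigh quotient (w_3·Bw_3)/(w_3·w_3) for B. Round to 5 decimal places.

μ ≈ 12.95433

B = P + I has rows (6, 4, 0); (4, 5, 7); (0, 7, 5)
w1 = Bv₀ = (6, 4, 0)
w2 = Bw1 = (52, 44, 28)
w3 = Bw2 = (488, 624, 448)
Bw3 = (5424, 8208, 6608)
w3·Bw3 = 10729088; w3·w3 = 828224; μ ≈ 10729088/828224 = 12.95433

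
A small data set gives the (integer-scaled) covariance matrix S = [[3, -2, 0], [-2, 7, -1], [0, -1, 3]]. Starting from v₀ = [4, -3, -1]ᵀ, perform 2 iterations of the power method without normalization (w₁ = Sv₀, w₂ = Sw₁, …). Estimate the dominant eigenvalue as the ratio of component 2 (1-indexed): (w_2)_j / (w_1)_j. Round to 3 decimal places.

λ ≈ 8.286

w1 = Sv₀ = (3·4 + (-2)·(-3) + 0·(-1); (-2)·4 + 7·(-3) + (-1)·(-1); 0·4 + (-1)·(-3) + 3·(-1)) = (18, -28, 0)
w2 = Sw1 = (3·18 + (-2)·(-28) + 0·0; (-2)·18 + 7·(-28) + (-1)·0; 0·18 + (-1)·(-28) + 3·0) = (110, -232, 28)
Ratio at component: -232 / -28 = 8.286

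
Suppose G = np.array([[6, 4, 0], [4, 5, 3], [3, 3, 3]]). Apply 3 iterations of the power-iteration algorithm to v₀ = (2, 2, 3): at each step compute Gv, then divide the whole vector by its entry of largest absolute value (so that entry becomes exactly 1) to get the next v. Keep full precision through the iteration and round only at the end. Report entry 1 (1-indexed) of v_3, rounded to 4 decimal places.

0.8511

Gv0 = (20.00000, 27.00000, 21.00000); divide by 27.00000 → v1 = (0.74074, 1.00000, 0.77778)
Gv1 = (8.44444, 10.29630, 7.55556); divide by 10.29630 → v2 = (0.82014, 1.00000, 0.73381)
Gv2 = (8.92086, 10.48201, 7.66187); divide by 10.48201 → v3 = (0.85106, 1.00000, 0.73095)
Requested entry of v3: 2480/2914 = 0.8511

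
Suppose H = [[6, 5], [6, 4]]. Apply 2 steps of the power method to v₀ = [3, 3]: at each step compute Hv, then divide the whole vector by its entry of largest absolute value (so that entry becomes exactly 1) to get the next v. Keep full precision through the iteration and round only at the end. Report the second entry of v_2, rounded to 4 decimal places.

Hv0 = (33.00000, 30.00000); divide by 33.00000 → v1 = (1.00000, 0.90909)
Hv1 = (10.54545, 9.63636); divide by 10.54545 → v2 = (1.00000, 0.91379)
Requested entry of v2: 318/348 = 0.9138

0.9138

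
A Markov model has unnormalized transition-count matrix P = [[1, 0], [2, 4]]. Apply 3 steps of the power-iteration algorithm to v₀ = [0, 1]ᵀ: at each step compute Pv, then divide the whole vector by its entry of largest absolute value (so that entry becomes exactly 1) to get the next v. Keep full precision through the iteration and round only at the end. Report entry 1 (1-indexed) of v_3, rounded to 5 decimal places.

0.00000

Pv0 = (0.000000, 4.000000); divide by 4.000000 → v1 = (0.000000, 1.000000)
Pv1 = (0.000000, 4.000000); divide by 4.000000 → v2 = (0.000000, 1.000000)
Pv2 = (0.000000, 4.000000); divide by 4.000000 → v3 = (0.000000, 1.000000)
Requested entry of v3: 0/64 = 0.00000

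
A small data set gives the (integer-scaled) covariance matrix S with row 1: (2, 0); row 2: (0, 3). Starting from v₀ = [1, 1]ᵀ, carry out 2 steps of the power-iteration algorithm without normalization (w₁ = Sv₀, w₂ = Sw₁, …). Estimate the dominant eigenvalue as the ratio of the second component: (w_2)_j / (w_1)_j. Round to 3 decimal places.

w1 = Sv₀ = (2·1 + 0·1; 0·1 + 3·1) = (2, 3)
w2 = Sw1 = (2·2 + 0·3; 0·2 + 3·3) = (4, 9)
Ratio at component: 9 / 3 = 3.000

λ ≈ 3.000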